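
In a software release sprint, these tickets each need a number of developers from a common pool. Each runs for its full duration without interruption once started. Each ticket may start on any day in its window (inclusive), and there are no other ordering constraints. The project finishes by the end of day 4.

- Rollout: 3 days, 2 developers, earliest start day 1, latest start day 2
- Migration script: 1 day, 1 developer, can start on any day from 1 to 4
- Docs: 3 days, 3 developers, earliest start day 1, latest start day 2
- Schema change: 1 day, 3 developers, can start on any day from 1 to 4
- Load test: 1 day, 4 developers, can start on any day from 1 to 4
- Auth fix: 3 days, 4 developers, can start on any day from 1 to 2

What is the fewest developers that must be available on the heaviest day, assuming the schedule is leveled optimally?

Early-start (Rollout@1, Migration script@1, Docs@1, Schema change@1, Load test@1, Auth fix@1) gives peak 17: d1:17  d2:9  d3:9  d4:0.
Shift Load test→4, Auth fix→2.
Schedule Rollout@1, Migration script@1, Docs@1, Schema change@1, Load test@4, Auth fix@2: d1:9  d2:9  d3:9  d4:8 — peak 9.
Total developer-days = 35 over 4 days ⇒ peak ≥ ⌈35/4⌉ = 9, so 9 is optimal.

9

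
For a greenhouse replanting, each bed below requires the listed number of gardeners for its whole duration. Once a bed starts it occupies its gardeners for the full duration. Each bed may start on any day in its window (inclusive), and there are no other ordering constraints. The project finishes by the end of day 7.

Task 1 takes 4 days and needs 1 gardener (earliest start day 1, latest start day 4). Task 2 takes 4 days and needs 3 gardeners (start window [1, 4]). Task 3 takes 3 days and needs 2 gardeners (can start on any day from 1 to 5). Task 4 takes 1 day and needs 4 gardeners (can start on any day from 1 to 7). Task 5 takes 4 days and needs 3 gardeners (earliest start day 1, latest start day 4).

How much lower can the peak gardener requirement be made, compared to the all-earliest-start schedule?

6

Early-start peak: d1:13  d2:9  d3:9  d4:7  d5:0  d6:0  d7:0 ⇒ 13.
Leveled (Task 1@1, Task 2@1, Task 3@1, Task 4@5, Task 5@4): d1:6  d2:6  d3:6  d4:7  d5:7  d6:3  d7:3 ⇒ 7.
Reduction 13 − 7 = 6.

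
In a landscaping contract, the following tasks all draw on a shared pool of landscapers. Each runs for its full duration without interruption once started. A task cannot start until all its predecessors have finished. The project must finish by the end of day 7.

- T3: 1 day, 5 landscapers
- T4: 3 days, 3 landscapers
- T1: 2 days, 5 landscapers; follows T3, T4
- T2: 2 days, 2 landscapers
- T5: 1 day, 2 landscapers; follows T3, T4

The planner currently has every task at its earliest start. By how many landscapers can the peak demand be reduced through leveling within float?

5

Early-start peak: d1:10  d2:5  d3:3  d4:7  d5:5  d6:0  d7:0 ⇒ 10.
Leveled (T3@1, T4@2, T1@5, T2@2, T5@7): d1:5  d2:5  d3:5  d4:3  d5:5  d6:5  d7:2 ⇒ 5.
Reduction 10 − 5 = 5.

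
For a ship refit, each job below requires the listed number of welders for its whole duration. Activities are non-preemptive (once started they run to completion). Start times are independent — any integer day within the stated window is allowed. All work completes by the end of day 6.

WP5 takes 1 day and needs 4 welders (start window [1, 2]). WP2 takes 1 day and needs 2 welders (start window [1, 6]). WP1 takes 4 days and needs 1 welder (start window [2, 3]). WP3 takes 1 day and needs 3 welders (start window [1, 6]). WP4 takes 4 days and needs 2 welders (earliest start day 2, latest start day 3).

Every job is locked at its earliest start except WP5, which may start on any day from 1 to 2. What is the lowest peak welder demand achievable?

WP5@1: d1:9  d2:3  d3:3  d4:3  d5:3  d6:0 → peak 9
WP5@2: d1:5  d2:7  d3:3  d4:3  d5:3  d6:0 → peak 7
Best is WP5@2, peak 7.

7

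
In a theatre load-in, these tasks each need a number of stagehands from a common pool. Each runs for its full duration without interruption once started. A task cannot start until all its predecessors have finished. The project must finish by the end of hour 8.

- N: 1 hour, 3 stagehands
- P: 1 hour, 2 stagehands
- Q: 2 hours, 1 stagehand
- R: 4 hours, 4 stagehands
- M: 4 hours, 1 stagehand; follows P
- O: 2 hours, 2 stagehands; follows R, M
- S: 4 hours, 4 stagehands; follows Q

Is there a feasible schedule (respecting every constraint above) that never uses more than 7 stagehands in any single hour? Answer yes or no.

Schedule N@1, P@2, Q@2, R@1, M@3, O@7, S@5: h1:7  h2:7  h3:6  h4:5  h5:5  h6:5  h7:6  h8:6 — peak 7 ≤ 7.

yes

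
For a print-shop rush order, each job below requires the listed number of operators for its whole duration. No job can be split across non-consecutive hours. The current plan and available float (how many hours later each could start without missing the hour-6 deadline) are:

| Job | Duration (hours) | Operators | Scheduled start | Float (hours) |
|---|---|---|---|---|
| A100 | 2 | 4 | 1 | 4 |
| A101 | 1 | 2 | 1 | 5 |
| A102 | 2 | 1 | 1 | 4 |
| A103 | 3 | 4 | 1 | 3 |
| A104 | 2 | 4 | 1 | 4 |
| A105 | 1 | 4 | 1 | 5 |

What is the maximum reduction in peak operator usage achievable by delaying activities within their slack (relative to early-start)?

11

Early-start peak: h1:19  h2:13  h3:4  h4:0  h5:0  h6:0 ⇒ 19.
Leveled (A100@1, A101@1, A102@1, A103@3, A104@3, A105@5): h1:7  h2:5  h3:8  h4:8  h5:8  h6:0 ⇒ 8.
Reduction 19 − 8 = 11.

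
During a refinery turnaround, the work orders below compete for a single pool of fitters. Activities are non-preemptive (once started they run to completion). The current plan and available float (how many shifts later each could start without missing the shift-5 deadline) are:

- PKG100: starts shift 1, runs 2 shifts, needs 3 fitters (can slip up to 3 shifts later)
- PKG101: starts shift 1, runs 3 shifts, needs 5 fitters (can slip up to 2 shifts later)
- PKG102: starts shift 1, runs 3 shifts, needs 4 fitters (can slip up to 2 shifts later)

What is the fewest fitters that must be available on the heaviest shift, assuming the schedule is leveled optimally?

Early-start (PKG100@1, PKG101@1, PKG102@1) gives peak 12: s1:12  s2:12  s3:9  s4:0  s5:0.
Shift PKG102→3.
Schedule PKG100@1, PKG101@1, PKG102@3: s1:8  s2:8  s3:9  s4:4  s5:4 — peak 9.

9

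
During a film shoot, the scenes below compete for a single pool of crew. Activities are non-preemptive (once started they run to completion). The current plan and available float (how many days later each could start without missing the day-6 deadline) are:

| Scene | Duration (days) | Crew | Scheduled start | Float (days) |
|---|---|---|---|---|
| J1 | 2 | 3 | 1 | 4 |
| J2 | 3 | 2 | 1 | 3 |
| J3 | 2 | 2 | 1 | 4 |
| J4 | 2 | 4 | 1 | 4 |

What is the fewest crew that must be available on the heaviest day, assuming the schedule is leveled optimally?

Early-start (J1@1, J2@1, J3@1, J4@1) gives peak 11: d1:11  d2:11  d3:2  d4:0  d5:0  d6:0.
Shift J3→3, J4→5.
Schedule J1@1, J2@1, J3@3, J4@5: d1:5  d2:5  d3:4  d4:2  d5:4  d6:4 — peak 5.

5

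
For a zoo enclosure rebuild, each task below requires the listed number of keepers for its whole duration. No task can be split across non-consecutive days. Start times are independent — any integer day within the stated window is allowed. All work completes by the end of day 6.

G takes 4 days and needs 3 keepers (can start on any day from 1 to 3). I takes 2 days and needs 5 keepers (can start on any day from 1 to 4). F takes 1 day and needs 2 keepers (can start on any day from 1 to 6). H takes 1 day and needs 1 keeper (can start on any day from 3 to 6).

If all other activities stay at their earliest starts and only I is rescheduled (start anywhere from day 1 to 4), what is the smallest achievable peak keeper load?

I@1: d1:10  d2:8  d3:4  d4:3  d5:0  d6:0 → peak 10
I@2: d1:5  d2:8  d3:9  d4:3  d5:0  d6:0 → peak 9
I@3: d1:5  d2:3  d3:9  d4:8  d5:0  d6:0 → peak 9
I@4: d1:5  d2:3  d3:4  d4:8  d5:5  d6:0 → peak 8
Best is I@4, peak 8.

8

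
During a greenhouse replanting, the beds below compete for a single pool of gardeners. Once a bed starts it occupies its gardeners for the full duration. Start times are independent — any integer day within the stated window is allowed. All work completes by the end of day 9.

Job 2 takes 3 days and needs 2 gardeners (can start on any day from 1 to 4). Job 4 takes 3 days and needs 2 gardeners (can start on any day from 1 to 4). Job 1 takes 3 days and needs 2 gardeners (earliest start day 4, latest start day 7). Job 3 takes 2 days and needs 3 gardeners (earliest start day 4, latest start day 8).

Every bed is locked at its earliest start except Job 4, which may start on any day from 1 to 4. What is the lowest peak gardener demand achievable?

Job 4@1: d1:4  d2:4  d3:4  d4:5  d5:5  d6:2  d7:0  d8:0  d9:0 → peak 5
Job 4@2: d1:2  d2:4  d3:4  d4:7  d5:5  d6:2  d7:0  d8:0  d9:0 → peak 7
Job 4@3: d1:2  d2:2  d3:4  d4:7  d5:7  d6:2  d7:0  d8:0  d9:0 → peak 7
Job 4@4: d1:2  d2:2  d3:2  d4:7  d5:7  d6:4  d7:0  d8:0  d9:0 → peak 7
Best is Job 4@1, peak 5.

5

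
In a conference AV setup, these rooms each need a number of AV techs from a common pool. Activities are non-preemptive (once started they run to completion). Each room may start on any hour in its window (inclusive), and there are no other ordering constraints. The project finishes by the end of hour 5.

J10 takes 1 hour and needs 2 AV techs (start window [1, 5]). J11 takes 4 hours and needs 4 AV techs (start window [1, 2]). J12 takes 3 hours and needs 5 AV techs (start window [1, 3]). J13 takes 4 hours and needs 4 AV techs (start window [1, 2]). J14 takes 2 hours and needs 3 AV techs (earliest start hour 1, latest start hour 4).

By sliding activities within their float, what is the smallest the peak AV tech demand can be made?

13

Early-start (J10@1, J11@1, J12@1, J13@1, J14@1) gives peak 18: h1:18  h2:16  h3:13  h4:8  h5:0.
Shift J13→2, J14→4.
Schedule J10@1, J11@1, J12@1, J13@2, J14@4: h1:11  h2:13  h3:13  h4:11  h5:7 — peak 13.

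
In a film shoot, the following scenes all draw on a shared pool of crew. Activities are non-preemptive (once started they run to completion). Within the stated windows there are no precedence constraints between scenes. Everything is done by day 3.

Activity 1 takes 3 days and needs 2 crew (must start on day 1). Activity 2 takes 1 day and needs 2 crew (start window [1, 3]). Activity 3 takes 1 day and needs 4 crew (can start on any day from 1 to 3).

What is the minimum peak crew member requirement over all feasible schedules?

6

Early-start (Activity 1@1, Activity 2@1, Activity 3@1) gives peak 8: d1:8  d2:2  d3:2.
Shift Activity 3→2.
Schedule Activity 1@1, Activity 2@1, Activity 3@2: d1:4  d2:6  d3:2 — peak 6.
No arrangement of the 9 feasible schedules does better.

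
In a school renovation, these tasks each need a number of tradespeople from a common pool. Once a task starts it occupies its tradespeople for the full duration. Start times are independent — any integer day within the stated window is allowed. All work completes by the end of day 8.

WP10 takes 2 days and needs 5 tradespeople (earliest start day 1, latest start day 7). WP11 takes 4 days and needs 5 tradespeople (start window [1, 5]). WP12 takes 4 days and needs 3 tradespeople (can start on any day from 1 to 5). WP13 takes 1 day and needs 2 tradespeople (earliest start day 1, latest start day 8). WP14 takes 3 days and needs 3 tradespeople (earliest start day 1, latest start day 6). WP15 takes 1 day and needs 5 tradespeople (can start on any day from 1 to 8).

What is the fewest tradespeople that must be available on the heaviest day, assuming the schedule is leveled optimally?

8

Early-start (WP10@1, WP11@1, WP12@1, WP13@1, WP14@1, WP15@1) gives peak 23: d1:23  d2:16  d3:11  d4:8  d5:0  d6:0  d7:0  d8:0.
Shift WP11→3, WP13→5, WP14→6, WP15→7.
Schedule WP10@1, WP11@3, WP12@1, WP13@5, WP14@6, WP15@7: d1:8  d2:8  d3:8  d4:8  d5:7  d6:8  d7:8  d8:3 — peak 8.
Total tradesperson-days = 58 over 8 days ⇒ peak ≥ ⌈58/8⌉ = 8, so 8 is optimal.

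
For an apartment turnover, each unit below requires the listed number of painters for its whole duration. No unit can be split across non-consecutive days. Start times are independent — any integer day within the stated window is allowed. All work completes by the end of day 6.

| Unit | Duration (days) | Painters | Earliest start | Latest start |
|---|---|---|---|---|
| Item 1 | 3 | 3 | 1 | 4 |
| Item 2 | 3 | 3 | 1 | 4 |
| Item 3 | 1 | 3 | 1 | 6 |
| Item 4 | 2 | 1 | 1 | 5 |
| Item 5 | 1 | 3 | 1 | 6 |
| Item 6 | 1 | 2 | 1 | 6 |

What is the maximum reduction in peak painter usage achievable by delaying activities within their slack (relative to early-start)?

9

Early-start peak: d1:15  d2:7  d3:6  d4:0  d5:0  d6:0 ⇒ 15.
Leveled (Item 1@1, Item 2@1, Item 3@4, Item 4@4, Item 5@5, Item 6@4): d1:6  d2:6  d3:6  d4:6  d5:4  d6:0 ⇒ 6.
Reduction 15 − 6 = 9.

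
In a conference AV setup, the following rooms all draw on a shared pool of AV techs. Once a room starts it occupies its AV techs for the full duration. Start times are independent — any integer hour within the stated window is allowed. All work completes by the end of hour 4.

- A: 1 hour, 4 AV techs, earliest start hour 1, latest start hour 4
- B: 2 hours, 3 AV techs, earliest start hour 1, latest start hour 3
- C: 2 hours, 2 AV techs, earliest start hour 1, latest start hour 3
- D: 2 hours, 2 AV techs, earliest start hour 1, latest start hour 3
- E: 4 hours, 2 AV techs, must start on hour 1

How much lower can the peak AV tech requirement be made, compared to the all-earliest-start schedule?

Early-start peak: h1:13  h2:9  h3:2  h4:2 ⇒ 13.
Leveled (A@1, B@2, C@1, D@3, E@1): h1:8  h2:7  h3:7  h4:4 ⇒ 8.
Reduction 13 − 8 = 5.

5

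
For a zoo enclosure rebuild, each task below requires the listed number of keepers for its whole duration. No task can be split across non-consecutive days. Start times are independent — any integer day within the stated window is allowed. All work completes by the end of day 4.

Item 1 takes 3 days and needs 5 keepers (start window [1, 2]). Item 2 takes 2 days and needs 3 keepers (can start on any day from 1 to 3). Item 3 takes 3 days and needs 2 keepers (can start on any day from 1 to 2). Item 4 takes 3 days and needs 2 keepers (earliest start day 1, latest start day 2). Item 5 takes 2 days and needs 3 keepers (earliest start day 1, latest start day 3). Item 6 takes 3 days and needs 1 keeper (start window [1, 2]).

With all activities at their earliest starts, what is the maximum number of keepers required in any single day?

Early-start schedule: Item 1@1, Item 2@1, Item 3@1, Item 4@1, Item 5@1, Item 6@1.
Load per day: day 1: 16, day 2: 16, day 3: 10, day 4: 0.
Peak is 16.

16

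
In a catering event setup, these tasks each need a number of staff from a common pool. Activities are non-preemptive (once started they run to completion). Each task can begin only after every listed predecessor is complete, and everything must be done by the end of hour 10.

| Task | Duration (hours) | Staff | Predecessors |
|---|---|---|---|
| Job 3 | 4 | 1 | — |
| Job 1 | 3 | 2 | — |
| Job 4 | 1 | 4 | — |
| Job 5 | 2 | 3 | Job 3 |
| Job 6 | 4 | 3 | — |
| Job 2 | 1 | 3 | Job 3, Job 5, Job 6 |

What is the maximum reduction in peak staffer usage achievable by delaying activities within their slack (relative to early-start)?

Early-start peak: h1:10  h2:6  h3:6  h4:4  h5:3  h6:3  h7:3  h8:0  h9:0  h10:0 ⇒ 10.
Leveled (Job 3@1, Job 1@5, Job 4@1, Job 5@6, Job 6@2, Job 2@8): h1:5  h2:4  h3:4  h4:4  h5:5  h6:5  h7:5  h8:3  h9:0  h10:0 ⇒ 5.
Reduction 10 − 5 = 5.

5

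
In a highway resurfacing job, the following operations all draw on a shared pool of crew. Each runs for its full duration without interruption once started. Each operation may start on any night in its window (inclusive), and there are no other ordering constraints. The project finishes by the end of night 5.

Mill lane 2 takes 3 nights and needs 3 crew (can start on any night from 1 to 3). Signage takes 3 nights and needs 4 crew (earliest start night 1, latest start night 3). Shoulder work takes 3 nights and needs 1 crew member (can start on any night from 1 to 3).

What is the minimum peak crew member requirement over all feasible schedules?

8

Schedule Mill lane 2@1, Signage@1, Shoulder work@1: n1:8  n2:8  n3:8  n4:0  n5:0 — peak 8.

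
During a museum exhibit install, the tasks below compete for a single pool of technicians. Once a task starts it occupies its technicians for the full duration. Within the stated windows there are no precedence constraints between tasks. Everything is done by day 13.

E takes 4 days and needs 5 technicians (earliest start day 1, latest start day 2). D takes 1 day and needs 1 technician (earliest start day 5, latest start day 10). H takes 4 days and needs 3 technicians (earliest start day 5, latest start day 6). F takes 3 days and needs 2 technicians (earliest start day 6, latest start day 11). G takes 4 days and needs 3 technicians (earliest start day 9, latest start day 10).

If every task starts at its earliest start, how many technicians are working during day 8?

5

At early start, day 8 has: H, F.
Demand: 3 + 2 = 5.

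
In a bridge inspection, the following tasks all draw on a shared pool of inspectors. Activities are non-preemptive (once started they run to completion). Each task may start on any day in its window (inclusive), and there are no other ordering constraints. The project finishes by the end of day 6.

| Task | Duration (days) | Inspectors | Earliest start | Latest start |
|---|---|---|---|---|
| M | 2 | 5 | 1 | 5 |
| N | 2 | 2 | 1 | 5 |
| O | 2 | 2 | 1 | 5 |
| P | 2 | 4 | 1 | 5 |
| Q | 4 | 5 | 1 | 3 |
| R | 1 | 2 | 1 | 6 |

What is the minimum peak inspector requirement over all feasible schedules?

Early-start (M@1, N@1, O@1, P@1, Q@1, R@1) gives peak 20: d1:20  d2:18  d3:5  d4:5  d5:0  d6:0.
Shift P→3, Q→3, R→5.
Schedule M@1, N@1, O@1, P@3, Q@3, R@5: d1:9  d2:9  d3:9  d4:9  d5:7  d6:5 — peak 9.

9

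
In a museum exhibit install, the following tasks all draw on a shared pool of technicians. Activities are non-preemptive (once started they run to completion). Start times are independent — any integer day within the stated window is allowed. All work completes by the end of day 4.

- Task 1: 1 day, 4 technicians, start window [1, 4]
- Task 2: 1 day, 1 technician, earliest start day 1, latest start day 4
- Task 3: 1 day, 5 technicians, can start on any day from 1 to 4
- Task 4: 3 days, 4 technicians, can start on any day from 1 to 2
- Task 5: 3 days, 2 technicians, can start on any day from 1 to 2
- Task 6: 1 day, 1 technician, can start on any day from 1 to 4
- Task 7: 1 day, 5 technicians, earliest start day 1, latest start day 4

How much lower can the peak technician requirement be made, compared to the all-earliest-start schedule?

Early-start peak: d1:22  d2:6  d3:6  d4:0 ⇒ 22.
Leveled (Task 1@1, Task 2@2, Task 3@4, Task 4@1, Task 5@1, Task 6@2, Task 7@4): d1:10  d2:8  d3:6  d4:10 ⇒ 10.
Reduction 22 − 10 = 12.

12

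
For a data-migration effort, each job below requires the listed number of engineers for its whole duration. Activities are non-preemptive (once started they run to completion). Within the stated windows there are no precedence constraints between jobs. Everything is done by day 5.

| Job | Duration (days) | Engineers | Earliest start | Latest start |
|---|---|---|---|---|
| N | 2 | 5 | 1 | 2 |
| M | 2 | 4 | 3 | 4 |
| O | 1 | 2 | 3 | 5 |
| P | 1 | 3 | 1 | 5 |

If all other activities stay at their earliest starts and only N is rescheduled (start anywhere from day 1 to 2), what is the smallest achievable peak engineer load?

8

N@1: d1:8  d2:5  d3:6  d4:4  d5:0 → peak 8
N@2: d1:3  d2:5  d3:11  d4:4  d5:0 → peak 11
Best is N@1, peak 8.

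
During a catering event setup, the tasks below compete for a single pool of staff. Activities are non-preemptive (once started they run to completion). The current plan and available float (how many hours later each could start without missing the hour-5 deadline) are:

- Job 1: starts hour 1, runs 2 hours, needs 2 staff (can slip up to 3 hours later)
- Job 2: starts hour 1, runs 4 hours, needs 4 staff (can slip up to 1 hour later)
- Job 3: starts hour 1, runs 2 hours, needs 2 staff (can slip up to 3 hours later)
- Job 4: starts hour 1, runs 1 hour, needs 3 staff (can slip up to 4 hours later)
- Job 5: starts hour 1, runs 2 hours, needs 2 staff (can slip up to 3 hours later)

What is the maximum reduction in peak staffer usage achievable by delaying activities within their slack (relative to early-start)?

Early-start peak: h1:13  h2:10  h3:4  h4:4  h5:0 ⇒ 13.
Leveled (Job 1@1, Job 2@1, Job 3@1, Job 4@3, Job 5@4): h1:8  h2:8  h3:7  h4:6  h5:2 ⇒ 8.
Reduction 13 − 8 = 5.

5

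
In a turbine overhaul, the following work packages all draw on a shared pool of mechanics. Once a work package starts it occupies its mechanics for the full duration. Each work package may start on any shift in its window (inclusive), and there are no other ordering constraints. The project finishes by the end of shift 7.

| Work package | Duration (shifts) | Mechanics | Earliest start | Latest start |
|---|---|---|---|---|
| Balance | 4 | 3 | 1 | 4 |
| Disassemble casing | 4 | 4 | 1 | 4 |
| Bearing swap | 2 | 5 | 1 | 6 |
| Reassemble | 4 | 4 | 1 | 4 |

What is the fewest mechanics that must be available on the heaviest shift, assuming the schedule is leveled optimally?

11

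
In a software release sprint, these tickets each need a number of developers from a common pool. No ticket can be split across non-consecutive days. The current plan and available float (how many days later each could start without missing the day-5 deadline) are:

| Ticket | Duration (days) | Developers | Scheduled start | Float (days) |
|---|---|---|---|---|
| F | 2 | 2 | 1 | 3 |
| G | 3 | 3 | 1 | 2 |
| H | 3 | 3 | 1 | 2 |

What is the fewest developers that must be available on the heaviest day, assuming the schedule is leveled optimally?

Early-start (F@1, G@1, H@1) gives peak 8: d1:8  d2:8  d3:6  d4:0  d5:0.
Shift H→3.
Schedule F@1, G@1, H@3: d1:5  d2:5  d3:6  d4:3  d5:3 — peak 6.

6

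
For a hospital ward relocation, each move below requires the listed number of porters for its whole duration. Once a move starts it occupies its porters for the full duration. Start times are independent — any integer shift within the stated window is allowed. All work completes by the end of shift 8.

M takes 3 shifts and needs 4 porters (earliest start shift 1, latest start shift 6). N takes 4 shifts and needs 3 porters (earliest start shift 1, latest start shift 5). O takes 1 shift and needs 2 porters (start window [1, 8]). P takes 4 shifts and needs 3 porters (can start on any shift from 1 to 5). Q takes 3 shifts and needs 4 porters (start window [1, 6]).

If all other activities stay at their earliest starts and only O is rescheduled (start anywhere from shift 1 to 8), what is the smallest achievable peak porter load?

14

O@1: s1:16  s2:14  s3:14  s4:6  s5:0  s6:0  s7:0  s8:0 → peak 16
O@2: s1:14  s2:16  s3:14  s4:6  s5:0  s6:0  s7:0  s8:0 → peak 16
O@3: s1:14  s2:14  s3:16  s4:6  s5:0  s6:0  s7:0  s8:0 → peak 16
O@4: s1:14  s2:14  s3:14  s4:8  s5:0  s6:0  s7:0  s8:0 → peak 14
O@5: s1:14  s2:14  s3:14  s4:6  s5:2  s6:0  s7:0  s8:0 → peak 14
O@6: s1:14  s2:14  s3:14  s4:6  s5:0  s6:2  s7:0  s8:0 → peak 14
O@7: s1:14  s2:14  s3:14  s4:6  s5:0  s6:0  s7:2  s8:0 → peak 14
O@8: s1:14  s2:14  s3:14  s4:6  s5:0  s6:0  s7:0  s8:2 → peak 14
Best is O@4, peak 14.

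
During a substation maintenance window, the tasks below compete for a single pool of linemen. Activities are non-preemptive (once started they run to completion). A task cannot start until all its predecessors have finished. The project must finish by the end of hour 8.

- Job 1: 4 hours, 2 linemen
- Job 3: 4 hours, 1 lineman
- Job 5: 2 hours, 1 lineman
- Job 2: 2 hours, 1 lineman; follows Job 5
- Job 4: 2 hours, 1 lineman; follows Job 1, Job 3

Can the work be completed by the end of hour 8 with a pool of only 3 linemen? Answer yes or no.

yes

Schedule Job 1@1, Job 3@1, Job 5@5, Job 2@7, Job 4@5: h1:3  h2:3  h3:3  h4:3  h5:2  h6:2  h7:1  h8:1 — peak 3 ≤ 3.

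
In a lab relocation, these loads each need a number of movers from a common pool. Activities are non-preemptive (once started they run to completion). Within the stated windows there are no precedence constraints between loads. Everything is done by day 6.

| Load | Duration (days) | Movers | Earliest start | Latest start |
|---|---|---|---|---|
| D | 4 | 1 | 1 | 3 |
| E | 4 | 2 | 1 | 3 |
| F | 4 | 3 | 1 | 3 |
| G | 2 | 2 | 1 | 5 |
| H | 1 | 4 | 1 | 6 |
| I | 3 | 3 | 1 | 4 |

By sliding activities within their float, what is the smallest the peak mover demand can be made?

9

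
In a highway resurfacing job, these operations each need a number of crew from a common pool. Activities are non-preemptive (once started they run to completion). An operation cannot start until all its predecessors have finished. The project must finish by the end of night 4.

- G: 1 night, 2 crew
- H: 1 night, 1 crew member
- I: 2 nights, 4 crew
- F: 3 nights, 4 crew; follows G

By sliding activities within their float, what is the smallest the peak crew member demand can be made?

Schedule G@1, H@1, I@1, F@2: n1:7  n2:8  n3:4  n4:4 — peak 8.
No arrangement of the 12 feasible schedules does better.

8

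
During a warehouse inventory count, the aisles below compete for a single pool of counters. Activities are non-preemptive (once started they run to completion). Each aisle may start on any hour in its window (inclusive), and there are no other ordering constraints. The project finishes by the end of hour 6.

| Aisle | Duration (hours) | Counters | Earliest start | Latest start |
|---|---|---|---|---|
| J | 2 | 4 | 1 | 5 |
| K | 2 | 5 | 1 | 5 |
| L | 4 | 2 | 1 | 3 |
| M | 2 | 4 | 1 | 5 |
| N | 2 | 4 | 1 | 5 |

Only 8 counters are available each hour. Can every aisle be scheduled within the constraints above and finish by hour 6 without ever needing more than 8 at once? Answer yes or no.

yes

Schedule J@1, K@3, L@1, M@5, N@5: h1:6  h2:6  h3:7  h4:7  h5:8  h6:8 — peak 8 ≤ 8.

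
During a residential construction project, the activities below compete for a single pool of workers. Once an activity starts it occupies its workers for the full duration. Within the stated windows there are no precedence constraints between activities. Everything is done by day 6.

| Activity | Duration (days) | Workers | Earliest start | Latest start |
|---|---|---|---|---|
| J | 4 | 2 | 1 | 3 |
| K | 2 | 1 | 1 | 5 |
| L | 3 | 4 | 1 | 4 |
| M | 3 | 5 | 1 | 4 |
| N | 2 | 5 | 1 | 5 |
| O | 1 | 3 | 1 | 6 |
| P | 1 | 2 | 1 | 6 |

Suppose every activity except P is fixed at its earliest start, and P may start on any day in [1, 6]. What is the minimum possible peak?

20

P@1: d1:22  d2:17  d3:11  d4:2  d5:0  d6:0 → peak 22
P@2: d1:20  d2:19  d3:11  d4:2  d5:0  d6:0 → peak 20
P@3: d1:20  d2:17  d3:13  d4:2  d5:0  d6:0 → peak 20
P@4: d1:20  d2:17  d3:11  d4:4  d5:0  d6:0 → peak 20
P@5: d1:20  d2:17  d3:11  d4:2  d5:2  d6:0 → peak 20
P@6: d1:20  d2:17  d3:11  d4:2  d5:0  d6:2 → peak 20
Best is P@2, peak 20.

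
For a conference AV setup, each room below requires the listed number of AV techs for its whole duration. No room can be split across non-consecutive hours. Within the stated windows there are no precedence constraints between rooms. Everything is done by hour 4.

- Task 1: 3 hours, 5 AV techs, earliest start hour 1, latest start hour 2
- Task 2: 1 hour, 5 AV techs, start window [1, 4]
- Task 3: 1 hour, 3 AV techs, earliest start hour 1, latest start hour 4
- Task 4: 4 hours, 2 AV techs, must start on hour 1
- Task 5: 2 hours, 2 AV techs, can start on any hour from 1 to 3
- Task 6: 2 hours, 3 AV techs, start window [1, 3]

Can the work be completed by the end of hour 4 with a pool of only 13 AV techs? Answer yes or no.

Schedule Task 1@1, Task 2@1, Task 3@2, Task 4@1, Task 5@2, Task 6@3: h1:12  h2:12  h3:12  h4:5 — peak 12 ≤ 13.

yes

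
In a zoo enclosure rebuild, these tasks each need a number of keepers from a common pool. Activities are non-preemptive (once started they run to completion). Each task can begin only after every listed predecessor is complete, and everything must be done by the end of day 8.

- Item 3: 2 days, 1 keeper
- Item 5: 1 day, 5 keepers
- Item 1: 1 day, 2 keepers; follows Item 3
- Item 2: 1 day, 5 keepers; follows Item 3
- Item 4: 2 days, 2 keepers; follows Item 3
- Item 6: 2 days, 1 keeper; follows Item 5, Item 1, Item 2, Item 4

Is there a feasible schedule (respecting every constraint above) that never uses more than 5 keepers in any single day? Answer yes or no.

yes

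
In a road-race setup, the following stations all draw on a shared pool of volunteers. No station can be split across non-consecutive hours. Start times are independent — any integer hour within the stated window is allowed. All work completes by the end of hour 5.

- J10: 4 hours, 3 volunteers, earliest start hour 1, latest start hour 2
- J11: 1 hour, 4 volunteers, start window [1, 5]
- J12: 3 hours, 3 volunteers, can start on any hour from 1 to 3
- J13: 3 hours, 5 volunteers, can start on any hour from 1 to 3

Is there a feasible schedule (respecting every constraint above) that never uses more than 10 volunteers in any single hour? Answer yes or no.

no

The minimum achievable peak is 11; 10 < 11, so no feasible schedule stays within the cap.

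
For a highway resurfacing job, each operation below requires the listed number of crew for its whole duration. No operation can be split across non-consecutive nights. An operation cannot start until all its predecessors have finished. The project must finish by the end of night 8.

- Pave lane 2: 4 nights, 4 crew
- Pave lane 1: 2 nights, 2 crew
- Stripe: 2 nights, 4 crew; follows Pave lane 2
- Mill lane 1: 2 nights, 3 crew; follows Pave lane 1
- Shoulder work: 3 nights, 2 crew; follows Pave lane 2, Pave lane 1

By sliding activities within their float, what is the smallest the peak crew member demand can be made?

6

Early-start (Pave lane 2@1, Pave lane 1@1, Stripe@5, Mill lane 1@3, Shoulder work@5) gives peak 7: n1:6  n2:6  n3:7  n4:7  n5:6  n6:6  n7:2  n8:0.
Shift Mill lane 1→7.
Schedule Pave lane 2@1, Pave lane 1@1, Stripe@5, Mill lane 1@7, Shoulder work@5: n1:6  n2:6  n3:4  n4:4  n5:6  n6:6  n7:5  n8:3 — peak 6.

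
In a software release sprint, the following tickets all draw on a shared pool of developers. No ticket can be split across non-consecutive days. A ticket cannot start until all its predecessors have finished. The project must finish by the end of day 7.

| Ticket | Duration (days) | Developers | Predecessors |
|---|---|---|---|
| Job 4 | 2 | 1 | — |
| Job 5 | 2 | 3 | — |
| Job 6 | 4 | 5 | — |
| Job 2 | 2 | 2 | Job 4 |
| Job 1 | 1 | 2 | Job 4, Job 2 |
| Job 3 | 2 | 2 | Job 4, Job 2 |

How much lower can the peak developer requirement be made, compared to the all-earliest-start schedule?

2

Early-start peak: d1:9  d2:9  d3:7  d4:7  d5:4  d6:2  d7:0 ⇒ 9.
Leveled (Job 4@1, Job 5@1, Job 6@3, Job 2@3, Job 1@5, Job 3@6): d1:4  d2:4  d3:7  d4:7  d5:7  d6:7  d7:2 ⇒ 7.
Reduction 9 − 7 = 2.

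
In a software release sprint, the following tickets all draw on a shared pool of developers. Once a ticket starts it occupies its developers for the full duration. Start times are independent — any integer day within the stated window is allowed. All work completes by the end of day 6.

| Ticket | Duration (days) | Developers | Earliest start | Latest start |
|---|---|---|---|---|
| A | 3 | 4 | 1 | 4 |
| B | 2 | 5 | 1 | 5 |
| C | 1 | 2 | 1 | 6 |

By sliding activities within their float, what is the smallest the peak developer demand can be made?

Early-start (A@1, B@1, C@1) gives peak 11: d1:11  d2:9  d3:4  d4:0  d5:0  d6:0.
Shift B→4, C→6.
Schedule A@1, B@4, C@6: d1:4  d2:4  d3:4  d4:5  d5:5  d6:2 — peak 5.

5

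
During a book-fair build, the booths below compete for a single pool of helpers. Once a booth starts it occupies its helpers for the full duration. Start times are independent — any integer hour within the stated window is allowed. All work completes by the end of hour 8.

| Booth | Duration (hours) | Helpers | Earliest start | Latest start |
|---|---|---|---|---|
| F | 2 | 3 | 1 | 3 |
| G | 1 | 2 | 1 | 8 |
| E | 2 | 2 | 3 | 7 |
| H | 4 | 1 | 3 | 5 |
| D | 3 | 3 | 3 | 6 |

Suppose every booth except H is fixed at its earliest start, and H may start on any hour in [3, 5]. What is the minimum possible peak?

5

H@3: h1:5  h2:3  h3:6  h4:6  h5:4  h6:1  h7:0  h8:0 → peak 6
H@4: h1:5  h2:3  h3:5  h4:6  h5:4  h6:1  h7:1  h8:0 → peak 6
H@5: h1:5  h2:3  h3:5  h4:5  h5:4  h6:1  h7:1  h8:1 → peak 5
Best is H@5, peak 5.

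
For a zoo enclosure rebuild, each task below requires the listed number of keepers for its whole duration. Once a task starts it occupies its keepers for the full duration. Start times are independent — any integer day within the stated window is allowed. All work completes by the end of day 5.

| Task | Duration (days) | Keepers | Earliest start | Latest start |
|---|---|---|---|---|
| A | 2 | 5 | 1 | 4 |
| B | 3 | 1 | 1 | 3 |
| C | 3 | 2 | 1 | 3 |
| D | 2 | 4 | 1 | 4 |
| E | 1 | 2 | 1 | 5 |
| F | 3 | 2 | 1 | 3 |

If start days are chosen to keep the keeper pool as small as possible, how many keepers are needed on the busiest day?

Early-start (A@1, B@1, C@1, D@1, E@1, F@1) gives peak 16: d1:16  d2:14  d3:5  d4:0  d5:0.
Shift B→3, D→4, E→3, F→3.
Schedule A@1, B@3, C@1, D@4, E@3, F@3: d1:7  d2:7  d3:7  d4:7  d5:7 — peak 7.
Total keeper-days = 35 over 5 days ⇒ peak ≥ ⌈35/5⌉ = 7, so 7 is optimal.

7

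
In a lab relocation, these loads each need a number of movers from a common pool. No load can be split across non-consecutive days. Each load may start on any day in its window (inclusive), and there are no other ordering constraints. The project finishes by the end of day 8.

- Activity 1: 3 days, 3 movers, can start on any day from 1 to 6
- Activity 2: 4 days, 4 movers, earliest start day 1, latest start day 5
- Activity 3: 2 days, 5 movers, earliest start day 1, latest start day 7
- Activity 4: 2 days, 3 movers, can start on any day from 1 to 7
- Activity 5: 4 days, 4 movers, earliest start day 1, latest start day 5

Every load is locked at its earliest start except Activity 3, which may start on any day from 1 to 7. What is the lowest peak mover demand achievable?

14

Activity 3@1: d1:19  d2:19  d3:11  d4:8  d5:0  d6:0  d7:0  d8:0 → peak 19
Activity 3@2: d1:14  d2:19  d3:16  d4:8  d5:0  d6:0  d7:0  d8:0 → peak 19
Activity 3@3: d1:14  d2:14  d3:16  d4:13  d5:0  d6:0  d7:0  d8:0 → peak 16
Activity 3@4: d1:14  d2:14  d3:11  d4:13  d5:5  d6:0  d7:0  d8:0 → peak 14
Activity 3@5: d1:14  d2:14  d3:11  d4:8  d5:5  d6:5  d7:0  d8:0 → peak 14
Activity 3@6: d1:14  d2:14  d3:11  d4:8  d5:0  d6:5  d7:5  d8:0 → peak 14
Activity 3@7: d1:14  d2:14  d3:11  d4:8  d5:0  d6:0  d7:5  d8:5 → peak 14
Best is Activity 3@4, peak 14.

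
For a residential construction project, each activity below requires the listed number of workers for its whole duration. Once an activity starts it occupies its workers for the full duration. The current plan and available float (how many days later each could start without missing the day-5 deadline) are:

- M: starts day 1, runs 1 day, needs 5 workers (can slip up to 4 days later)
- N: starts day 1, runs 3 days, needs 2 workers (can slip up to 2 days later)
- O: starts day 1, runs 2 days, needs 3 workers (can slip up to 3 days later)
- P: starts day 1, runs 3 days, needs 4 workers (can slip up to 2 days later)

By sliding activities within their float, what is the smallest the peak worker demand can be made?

7

Early-start (M@1, N@1, O@1, P@1) gives peak 14: d1:14  d2:9  d3:6  d4:0  d5:0.
Shift O→4, P→2.
Schedule M@1, N@1, O@4, P@2: d1:7  d2:6  d3:6  d4:7  d5:3 — peak 7.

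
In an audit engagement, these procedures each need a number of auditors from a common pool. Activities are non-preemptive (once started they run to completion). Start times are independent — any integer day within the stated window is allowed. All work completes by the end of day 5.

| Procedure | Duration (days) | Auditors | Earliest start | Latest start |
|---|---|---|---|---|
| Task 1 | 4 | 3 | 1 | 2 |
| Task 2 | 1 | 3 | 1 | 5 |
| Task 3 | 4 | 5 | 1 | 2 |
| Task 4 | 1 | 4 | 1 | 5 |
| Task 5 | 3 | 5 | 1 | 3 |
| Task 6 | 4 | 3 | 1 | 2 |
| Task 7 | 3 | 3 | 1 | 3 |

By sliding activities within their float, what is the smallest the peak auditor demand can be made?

19

Early-start (Task 1@1, Task 2@1, Task 3@1, Task 4@1, Task 5@1, Task 6@1, Task 7@1) gives peak 26: d1:26  d2:19  d3:19  d4:11  d5:0.
Shift Task 5→2, Task 7→2.
Schedule Task 1@1, Task 2@1, Task 3@1, Task 4@1, Task 5@2, Task 6@1, Task 7@2: d1:18  d2:19  d3:19  d4:19  d5:0 — peak 19.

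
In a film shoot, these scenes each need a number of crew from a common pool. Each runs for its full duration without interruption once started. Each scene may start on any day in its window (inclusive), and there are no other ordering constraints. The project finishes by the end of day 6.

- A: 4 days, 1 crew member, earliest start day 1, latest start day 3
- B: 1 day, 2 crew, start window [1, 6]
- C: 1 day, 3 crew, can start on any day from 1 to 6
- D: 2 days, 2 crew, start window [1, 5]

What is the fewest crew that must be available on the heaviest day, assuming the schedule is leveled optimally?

Early-start (A@1, B@1, C@1, D@1) gives peak 8: d1:8  d2:3  d3:1  d4:1  d5:0  d6:0.
Shift C→5, D→2.
Schedule A@1, B@1, C@5, D@2: d1:3  d2:3  d3:3  d4:1  d5:3  d6:0 — peak 3.
Total crew member-days = 13 over 6 days ⇒ peak ≥ ⌈13/6⌉ = 3, so 3 is optimal.

3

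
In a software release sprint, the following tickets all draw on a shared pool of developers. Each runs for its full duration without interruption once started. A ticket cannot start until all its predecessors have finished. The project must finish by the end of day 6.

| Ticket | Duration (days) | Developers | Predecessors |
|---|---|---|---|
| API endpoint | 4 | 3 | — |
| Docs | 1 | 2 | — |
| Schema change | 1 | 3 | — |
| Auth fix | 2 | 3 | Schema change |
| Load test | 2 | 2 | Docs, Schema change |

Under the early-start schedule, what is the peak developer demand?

Early-start schedule: API endpoint@1, Docs@1, Schema change@1, Auth fix@2, Load test@2.
Load per day: day 1: 8, day 2: 8, day 3: 8, day 4: 3, day 5: 0, day 6: 0.
Peak is 8.

8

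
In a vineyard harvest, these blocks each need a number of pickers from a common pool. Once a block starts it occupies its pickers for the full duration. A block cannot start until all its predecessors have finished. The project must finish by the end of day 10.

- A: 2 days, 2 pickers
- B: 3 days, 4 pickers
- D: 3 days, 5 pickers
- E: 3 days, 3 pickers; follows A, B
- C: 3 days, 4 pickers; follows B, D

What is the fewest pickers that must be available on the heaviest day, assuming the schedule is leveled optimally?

7

Early-start (A@1, B@1, D@1, E@4, C@4) gives peak 11: d1:11  d2:11  d3:9  d4:7  d5:7  d6:7  d7:0  d8:0  d9:0  d10:0.
Shift D→4, E→7, C→7.
Schedule A@1, B@1, D@4, E@7, C@7: d1:6  d2:6  d3:4  d4:5  d5:5  d6:5  d7:7  d8:7  d9:7  d10:0 — peak 7.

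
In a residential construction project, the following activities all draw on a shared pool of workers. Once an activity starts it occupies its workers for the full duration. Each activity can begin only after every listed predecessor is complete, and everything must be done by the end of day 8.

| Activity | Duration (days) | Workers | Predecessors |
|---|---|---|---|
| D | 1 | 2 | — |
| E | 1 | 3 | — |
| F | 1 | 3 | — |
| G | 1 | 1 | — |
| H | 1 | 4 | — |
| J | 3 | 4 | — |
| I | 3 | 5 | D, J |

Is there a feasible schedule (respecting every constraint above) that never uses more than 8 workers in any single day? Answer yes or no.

yes

Schedule D@1, E@2, F@2, G@3, H@1, J@3, I@6: d1:6  d2:6  d3:5  d4:4  d5:4  d6:5  d7:5  d8:5 — peak 6 ≤ 8.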